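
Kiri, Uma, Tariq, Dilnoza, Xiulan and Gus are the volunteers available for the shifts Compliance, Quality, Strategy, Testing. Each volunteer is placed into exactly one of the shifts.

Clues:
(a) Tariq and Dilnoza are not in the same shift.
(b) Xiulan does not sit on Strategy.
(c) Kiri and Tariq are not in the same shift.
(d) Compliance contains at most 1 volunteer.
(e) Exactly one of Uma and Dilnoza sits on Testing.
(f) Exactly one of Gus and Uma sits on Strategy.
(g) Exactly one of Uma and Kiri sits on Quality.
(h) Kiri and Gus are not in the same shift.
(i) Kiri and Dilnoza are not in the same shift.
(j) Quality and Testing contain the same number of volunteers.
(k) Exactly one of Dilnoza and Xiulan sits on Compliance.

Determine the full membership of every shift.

Compliance = {Dilnoza}; Quality = {Kiri, Xiulan}; Strategy = {Gus}; Testing = {Tariq, Uma}

From (b): Xiulan ∉ Strategy.
Suppose Kiri ∈ Compliance: no assignment then satisfies all the clues, so Kiri ∉ Compliance.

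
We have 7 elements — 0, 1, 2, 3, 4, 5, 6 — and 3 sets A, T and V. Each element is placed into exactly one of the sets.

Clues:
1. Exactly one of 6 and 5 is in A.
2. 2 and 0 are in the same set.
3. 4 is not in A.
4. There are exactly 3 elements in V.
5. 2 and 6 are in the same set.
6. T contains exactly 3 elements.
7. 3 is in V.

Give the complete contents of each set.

A = {5}; T = {0, 2, 6}; V = {1, 3, 4}

From (3): 4 ∉ A.
From (7): 3 ∈ V.
Suppose 0 ∈ A: no assignment then satisfies all the clues, so 0 ∉ A.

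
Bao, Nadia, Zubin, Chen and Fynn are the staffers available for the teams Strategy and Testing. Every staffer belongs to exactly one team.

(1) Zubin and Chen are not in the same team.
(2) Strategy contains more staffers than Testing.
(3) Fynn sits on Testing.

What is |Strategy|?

3

From (3): Fynn ∈ Testing.
Suppose Bao ∉ Strategy: no assignment then satisfies all the clues, so Bao ∈ Strategy.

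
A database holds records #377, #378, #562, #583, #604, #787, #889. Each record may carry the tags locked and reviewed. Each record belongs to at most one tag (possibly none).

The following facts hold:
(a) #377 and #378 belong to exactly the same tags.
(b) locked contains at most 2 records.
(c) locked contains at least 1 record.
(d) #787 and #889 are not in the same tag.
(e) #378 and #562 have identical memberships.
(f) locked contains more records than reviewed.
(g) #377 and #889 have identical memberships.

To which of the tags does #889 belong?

#889: none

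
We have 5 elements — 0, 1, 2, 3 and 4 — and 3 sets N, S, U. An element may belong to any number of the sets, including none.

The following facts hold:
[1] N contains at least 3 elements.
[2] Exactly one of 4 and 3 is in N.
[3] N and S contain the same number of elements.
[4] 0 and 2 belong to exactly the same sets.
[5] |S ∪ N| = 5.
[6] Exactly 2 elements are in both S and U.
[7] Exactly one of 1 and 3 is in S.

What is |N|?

4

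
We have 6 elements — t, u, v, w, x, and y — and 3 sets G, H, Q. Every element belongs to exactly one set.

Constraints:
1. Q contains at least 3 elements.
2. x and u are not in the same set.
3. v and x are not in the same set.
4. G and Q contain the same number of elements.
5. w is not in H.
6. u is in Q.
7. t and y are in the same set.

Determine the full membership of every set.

G = {t, x, y}; H = {}; Q = {u, v, w}

From (5): w ∉ H.
From (6): u ∈ Q.
(2): x ∉ Q.
Suppose t ∉ G: no assignment then satisfies all the clues, so t ∈ G.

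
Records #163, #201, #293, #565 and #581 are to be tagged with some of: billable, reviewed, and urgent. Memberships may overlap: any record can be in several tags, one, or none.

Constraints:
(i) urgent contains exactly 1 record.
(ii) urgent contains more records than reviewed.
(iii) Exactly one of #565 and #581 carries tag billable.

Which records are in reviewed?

reviewed = {}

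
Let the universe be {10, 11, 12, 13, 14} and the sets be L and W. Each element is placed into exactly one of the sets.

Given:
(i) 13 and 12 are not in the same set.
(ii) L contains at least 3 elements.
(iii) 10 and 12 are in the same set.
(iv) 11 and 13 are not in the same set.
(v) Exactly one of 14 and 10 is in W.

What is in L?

L = {10, 11, 12}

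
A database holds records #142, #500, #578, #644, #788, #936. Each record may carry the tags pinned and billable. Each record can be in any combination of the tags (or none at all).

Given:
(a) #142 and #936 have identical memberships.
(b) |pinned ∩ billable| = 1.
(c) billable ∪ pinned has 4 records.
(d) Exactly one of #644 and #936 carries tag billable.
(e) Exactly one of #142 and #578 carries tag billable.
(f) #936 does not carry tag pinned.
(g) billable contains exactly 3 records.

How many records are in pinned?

2

From (f): #936 ∉ pinned.
(a): #142 matches #936: #142 ∉ pinned.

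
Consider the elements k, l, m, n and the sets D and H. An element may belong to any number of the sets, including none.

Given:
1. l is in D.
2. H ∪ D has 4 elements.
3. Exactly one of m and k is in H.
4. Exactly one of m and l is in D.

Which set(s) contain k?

From (1): l ∈ D.
(4) (exactly one): m ∉ D.
Suppose k ∉ D: no assignment then satisfies all the clues, so k ∈ D.

k: D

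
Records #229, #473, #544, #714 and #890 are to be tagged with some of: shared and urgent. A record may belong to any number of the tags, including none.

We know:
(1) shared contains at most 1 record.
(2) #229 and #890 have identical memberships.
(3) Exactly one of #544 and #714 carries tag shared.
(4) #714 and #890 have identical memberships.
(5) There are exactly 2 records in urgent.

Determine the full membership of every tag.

shared = {#544}; urgent = {#473, #544}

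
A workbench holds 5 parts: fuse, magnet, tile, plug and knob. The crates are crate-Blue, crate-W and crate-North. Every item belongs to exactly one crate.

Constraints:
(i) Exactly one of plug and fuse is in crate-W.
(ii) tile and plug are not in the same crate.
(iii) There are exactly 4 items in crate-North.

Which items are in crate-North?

crate-North = {fuse, knob, magnet, tile}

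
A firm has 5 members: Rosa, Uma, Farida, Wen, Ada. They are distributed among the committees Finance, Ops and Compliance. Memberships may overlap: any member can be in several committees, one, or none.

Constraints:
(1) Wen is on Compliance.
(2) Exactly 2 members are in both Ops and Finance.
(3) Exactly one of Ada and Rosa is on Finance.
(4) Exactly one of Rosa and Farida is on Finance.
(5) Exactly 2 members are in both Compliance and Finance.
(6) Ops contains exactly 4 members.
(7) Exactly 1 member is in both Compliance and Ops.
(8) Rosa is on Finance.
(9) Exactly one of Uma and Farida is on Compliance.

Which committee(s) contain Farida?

Farida: Ops

From (1): Wen ∈ Compliance.
From (8): Rosa ∈ Finance.
(3) (exactly one): Ada ∉ Finance.
(4) (exactly one): Farida ∉ Finance.
Suppose Farida ∉ Ops: no assignment then satisfies all the clues, so Farida ∈ Ops.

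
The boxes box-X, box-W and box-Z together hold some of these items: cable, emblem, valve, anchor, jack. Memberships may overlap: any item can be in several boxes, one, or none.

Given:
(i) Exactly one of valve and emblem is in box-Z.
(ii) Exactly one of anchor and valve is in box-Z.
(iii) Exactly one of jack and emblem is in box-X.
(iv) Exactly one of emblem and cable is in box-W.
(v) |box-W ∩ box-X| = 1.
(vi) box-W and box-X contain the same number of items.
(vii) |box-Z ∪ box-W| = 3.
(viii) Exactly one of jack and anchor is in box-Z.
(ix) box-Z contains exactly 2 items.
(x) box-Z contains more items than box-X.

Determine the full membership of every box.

box-X = {emblem}; box-W = {emblem}; box-Z = {jack, valve}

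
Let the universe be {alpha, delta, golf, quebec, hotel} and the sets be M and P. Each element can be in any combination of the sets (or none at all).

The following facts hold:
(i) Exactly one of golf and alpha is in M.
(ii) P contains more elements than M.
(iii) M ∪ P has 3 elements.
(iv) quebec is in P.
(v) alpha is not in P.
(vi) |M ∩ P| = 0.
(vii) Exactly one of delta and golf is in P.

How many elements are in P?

2

From (iv): quebec ∈ P.
From (v): alpha ∉ P.
Suppose delta ∈ M: no assignment then satisfies all the clues, so delta ∉ M.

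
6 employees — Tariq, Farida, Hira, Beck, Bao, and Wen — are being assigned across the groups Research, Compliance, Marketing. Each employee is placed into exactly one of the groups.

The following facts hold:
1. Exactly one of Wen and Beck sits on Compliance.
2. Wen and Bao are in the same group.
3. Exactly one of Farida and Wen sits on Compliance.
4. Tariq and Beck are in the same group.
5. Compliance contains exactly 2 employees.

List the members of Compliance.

Compliance = {Bao, Wen}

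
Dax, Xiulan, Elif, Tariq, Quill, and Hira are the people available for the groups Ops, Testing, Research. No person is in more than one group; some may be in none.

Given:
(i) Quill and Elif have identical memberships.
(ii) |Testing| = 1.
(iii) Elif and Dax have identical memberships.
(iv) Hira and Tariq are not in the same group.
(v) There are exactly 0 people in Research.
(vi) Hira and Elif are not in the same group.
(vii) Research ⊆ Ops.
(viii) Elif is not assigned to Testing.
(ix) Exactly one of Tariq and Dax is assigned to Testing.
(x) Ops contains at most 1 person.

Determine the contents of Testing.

From (viii): Elif ∉ Testing.
(i): Quill matches Elif: Quill ∉ Testing.
(iii): Dax matches Elif: Dax ∉ Testing.
(v): Research already has 0, so the rest are out.
(ix) (exactly one): Tariq ∈ Testing.
(ii): Testing already has 1, so the rest are out.

Testing = {Tariq}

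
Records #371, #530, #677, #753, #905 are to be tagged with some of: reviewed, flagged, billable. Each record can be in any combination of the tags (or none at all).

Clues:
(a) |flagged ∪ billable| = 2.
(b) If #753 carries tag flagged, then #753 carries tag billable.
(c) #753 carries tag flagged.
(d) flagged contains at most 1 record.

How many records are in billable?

2

From (c): #753 ∈ flagged.
(b): #753 ∈ billable.
(d): flagged already has 1, so the rest are out.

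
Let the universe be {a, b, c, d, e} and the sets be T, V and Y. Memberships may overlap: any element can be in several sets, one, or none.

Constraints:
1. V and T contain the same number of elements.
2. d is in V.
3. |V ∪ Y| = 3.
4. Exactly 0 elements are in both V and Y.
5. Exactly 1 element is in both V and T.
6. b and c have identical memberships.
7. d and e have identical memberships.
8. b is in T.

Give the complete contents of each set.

T = {a, b, c}; V = {a, d, e}; Y = {}

From (2): d ∈ V.
From (8): b ∈ T.
(6): c matches b: c ∈ T.
(7): e matches d: e ∈ V.
Suppose a ∉ T: no assignment then satisfies all the clues, so a ∈ T.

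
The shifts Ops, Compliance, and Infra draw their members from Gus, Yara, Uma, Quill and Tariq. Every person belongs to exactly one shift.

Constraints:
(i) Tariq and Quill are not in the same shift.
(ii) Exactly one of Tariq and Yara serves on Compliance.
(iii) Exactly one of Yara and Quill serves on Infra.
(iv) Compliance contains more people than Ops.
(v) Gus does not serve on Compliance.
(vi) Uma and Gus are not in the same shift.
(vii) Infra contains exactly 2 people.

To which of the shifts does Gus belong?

Gus: Infra

From (v): Gus ∉ Compliance.
Suppose Gus ∈ Ops: no assignment then satisfies all the clues, so Gus ∉ Ops.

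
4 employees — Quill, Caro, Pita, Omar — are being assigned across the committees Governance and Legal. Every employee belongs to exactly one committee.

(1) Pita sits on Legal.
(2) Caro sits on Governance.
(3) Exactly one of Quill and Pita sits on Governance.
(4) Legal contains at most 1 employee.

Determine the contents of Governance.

Governance = {Caro, Omar, Quill}

From (1): Pita ∈ Legal.
From (2): Caro ∈ Governance.
(3) (exactly one): Quill ∈ Governance.
(4): Legal already has 1, so the rest are out.
Only one committee left: Omar ∈ Governance.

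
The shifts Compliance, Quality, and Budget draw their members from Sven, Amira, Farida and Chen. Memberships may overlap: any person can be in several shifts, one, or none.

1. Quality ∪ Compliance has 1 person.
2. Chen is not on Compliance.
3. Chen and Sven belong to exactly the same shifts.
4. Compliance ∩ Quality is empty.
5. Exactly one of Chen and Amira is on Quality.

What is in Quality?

Quality = {Amira}

From (2): Chen ∉ Compliance.
(3): Sven matches Chen: Sven ∉ Compliance.
Suppose Sven ∈ Quality: no assignment then satisfies all the clues, so Sven ∉ Quality.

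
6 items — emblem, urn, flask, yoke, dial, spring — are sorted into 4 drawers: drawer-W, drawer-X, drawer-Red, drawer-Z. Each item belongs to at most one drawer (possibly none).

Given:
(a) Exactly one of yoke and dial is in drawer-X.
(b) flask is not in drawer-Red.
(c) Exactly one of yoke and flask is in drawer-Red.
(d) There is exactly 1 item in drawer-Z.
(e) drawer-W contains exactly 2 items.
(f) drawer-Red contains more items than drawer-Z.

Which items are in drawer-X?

drawer-X = {dial}

From (b): flask ∉ drawer-Red.
(c) (exactly one): yoke ∈ drawer-Red.
(a) (exactly one): dial ∈ drawer-X.
Suppose emblem ∈ drawer-X: no assignment then satisfies all the clues, so emblem ∉ drawer-X.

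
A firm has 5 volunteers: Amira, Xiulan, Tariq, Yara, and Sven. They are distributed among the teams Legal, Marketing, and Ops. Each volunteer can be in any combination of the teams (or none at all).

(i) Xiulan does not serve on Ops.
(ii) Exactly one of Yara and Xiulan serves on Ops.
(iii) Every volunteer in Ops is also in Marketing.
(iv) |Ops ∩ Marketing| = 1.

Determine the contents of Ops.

Ops = {Yara}

From (i): Xiulan ∉ Ops.
(ii) (exactly one): Yara ∈ Ops.
(iii) with Yara ∈ Ops: Yara ∈ Marketing.
Suppose Amira ∈ Ops: no assignment then satisfies all the clues, so Amira ∉ Ops.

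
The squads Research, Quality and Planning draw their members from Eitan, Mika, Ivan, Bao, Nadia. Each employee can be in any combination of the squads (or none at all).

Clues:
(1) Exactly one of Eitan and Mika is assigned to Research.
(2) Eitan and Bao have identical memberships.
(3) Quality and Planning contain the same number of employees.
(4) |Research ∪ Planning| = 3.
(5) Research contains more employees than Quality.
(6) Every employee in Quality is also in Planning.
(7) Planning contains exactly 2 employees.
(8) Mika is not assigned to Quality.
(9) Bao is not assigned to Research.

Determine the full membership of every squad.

Research = {Ivan, Mika, Nadia}; Quality = {Ivan, Nadia}; Planning = {Ivan, Nadia}

From (8): Mika ∉ Quality.
From (9): Bao ∉ Research.
(2): Eitan matches Bao: Eitan ∉ Research.
(1) (exactly one): Mika ∈ Research.
Suppose Eitan ∈ Quality: no assignment then satisfies all the clues, so Eitan ∉ Quality.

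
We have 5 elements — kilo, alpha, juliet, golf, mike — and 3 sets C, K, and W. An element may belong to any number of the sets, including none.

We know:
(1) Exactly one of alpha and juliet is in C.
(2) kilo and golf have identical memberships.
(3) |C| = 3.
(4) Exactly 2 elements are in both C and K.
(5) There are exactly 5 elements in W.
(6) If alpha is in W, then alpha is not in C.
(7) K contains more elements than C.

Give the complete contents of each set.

(5): only 5 candidates remain for W, so all are in.
(6): alpha ∉ C.
(1) (exactly one): juliet ∈ C.
Suppose kilo ∉ C: no assignment then satisfies all the clues, so kilo ∈ C.

C = {golf, juliet, kilo}; K = {alpha, golf, kilo, mike}; W = {alpha, golf, juliet, kilo, mike}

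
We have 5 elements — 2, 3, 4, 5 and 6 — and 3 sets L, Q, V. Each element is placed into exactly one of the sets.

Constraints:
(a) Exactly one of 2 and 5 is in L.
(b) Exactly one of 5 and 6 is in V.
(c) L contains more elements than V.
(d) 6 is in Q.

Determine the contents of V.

V = {5}

From (d): 6 ∈ Q.
(b) (exactly one): 5 ∈ V.
(a) (exactly one): 2 ∈ L.
Suppose 3 ∈ V: no assignment then satisfies all the clues, so 3 ∉ V.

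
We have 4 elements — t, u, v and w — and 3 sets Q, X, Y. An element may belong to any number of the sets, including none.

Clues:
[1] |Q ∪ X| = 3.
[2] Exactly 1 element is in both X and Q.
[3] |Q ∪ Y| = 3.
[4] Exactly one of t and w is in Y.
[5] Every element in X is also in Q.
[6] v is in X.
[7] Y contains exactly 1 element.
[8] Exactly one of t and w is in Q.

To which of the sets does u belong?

u: Q

From (6): v ∈ X.
(5) with v ∈ X: v ∈ Q.
Suppose u ∉ Q: no assignment then satisfies all the clues, so u ∈ Q.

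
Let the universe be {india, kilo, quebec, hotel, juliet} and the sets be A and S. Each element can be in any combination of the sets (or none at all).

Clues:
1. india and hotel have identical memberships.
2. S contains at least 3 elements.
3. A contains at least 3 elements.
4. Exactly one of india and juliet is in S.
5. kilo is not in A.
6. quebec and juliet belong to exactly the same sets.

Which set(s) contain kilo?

From (5): kilo ∉ A.
Suppose kilo ∉ S: no assignment then satisfies all the clues, so kilo ∈ S.

kilo: S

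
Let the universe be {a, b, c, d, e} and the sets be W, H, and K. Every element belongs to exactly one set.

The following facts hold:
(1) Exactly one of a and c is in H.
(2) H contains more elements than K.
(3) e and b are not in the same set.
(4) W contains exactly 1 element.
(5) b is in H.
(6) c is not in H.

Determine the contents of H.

H = {a, b, d}

From (5): b ∈ H.
From (6): c ∉ H.
(1) (exactly one): a ∈ H.
(3): e ∉ H.
Suppose d ∉ H: no assignment then satisfies all the clues, so d ∈ H.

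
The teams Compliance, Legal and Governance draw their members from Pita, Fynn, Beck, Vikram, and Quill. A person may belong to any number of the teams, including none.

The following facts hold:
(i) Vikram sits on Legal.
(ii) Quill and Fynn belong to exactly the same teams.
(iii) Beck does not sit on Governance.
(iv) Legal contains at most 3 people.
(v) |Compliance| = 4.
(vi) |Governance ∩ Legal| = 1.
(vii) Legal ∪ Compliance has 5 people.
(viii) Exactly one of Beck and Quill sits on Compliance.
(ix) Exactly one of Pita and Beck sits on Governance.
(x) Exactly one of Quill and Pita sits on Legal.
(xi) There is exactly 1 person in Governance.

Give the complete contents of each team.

Compliance = {Fynn, Pita, Quill, Vikram}; Legal = {Beck, Pita, Vikram}; Governance = {Pita}

From (i): Vikram ∈ Legal.
From (iii): Beck ∉ Governance.
(ix) (exactly one): Pita ∈ Governance.
(xi): Governance already has 1, so the rest are out.
Suppose Pita ∉ Compliance: no assignment then satisfies all the clues, so Pita ∈ Compliance.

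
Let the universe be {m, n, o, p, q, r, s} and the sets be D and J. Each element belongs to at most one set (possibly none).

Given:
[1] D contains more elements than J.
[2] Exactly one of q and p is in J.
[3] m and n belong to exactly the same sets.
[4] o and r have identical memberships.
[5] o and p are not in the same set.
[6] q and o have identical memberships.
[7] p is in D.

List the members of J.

J = {o, q, r}

From (7): p ∈ D.
(2) (exactly one): q ∈ J.
(5): o ∉ D.
(6): o matches q: o ∈ J.
(4): r matches o: r ∉ D.
(4): r matches o: r ∈ J.
Suppose m ∈ J: no assignment then satisfies all the clues, so m ∉ J.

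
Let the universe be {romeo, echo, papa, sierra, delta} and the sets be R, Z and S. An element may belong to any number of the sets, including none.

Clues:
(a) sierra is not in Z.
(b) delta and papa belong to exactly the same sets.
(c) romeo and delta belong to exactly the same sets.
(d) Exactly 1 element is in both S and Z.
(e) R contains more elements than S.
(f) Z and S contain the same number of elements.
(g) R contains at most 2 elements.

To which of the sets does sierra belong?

sierra: R

From (a): sierra ∉ Z.
Suppose sierra ∉ R: no assignment then satisfies all the clues, so sierra ∈ R.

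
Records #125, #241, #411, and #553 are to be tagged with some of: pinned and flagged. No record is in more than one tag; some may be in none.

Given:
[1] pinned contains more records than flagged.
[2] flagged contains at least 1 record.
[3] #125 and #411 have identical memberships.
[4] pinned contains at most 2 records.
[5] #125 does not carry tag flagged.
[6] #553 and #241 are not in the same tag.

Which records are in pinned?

pinned = {#125, #411}

From (5): #125 ∉ flagged.
(3): #411 matches #125: #411 ∉ flagged.
Suppose #125 ∉ pinned: no assignment then satisfies all the clues, so #125 ∈ pinned.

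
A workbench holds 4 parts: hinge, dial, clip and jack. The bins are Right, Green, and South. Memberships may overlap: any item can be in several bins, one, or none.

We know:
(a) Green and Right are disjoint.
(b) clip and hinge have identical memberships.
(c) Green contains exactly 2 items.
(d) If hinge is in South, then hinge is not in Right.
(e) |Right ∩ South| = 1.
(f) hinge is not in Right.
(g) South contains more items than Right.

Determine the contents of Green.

From (f): hinge ∉ Right.
(b): clip matches hinge: clip ∉ Right.
Suppose hinge ∉ Green: no assignment then satisfies all the clues, so hinge ∈ Green.

Green = {clip, hinge}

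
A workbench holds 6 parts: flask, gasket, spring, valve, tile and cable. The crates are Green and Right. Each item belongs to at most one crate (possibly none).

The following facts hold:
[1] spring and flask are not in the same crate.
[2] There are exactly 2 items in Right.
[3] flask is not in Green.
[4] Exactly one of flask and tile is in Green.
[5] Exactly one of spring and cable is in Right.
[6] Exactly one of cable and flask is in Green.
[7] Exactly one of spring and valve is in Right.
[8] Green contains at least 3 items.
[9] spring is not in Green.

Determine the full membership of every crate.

Green = {cable, tile, valve}; Right = {gasket, spring}

From (3): flask ∉ Green.
From (9): spring ∉ Green.
(4) (exactly one): tile ∈ Green.
(6) (exactly one): cable ∈ Green.
(5) (exactly one): spring ∈ Right.
(7) (exactly one): valve ∉ Right.
(1): flask ∉ Right.
(2): only 2 candidates remain for Right, so all are in.
(8): only 3 candidates remain for Green, so all are in.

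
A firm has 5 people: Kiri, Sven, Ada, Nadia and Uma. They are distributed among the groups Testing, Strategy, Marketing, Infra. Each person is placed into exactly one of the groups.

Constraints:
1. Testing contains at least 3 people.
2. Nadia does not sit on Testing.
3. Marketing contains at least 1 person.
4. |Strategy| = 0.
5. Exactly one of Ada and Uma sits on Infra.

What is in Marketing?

From (2): Nadia ∉ Testing.
(4): Strategy already has 0, so the rest are out.
Suppose Kiri ∈ Marketing: no assignment then satisfies all the clues, so Kiri ∉ Marketing.

Marketing = {Nadia}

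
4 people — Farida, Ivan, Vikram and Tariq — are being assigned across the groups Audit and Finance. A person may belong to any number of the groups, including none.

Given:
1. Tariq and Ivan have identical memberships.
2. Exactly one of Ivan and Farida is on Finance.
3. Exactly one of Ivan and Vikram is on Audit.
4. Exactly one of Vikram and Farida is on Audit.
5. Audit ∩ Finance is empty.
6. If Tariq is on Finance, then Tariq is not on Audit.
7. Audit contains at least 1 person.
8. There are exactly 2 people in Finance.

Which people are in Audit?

Audit = {Vikram}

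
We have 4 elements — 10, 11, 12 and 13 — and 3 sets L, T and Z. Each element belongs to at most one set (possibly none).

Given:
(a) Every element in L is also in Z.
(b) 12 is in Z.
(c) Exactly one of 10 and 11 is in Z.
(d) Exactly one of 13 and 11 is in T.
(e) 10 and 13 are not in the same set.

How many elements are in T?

1

From (b): 12 ∈ Z.
Suppose 10 ∈ L: no assignment then satisfies all the clues, so 10 ∉ L.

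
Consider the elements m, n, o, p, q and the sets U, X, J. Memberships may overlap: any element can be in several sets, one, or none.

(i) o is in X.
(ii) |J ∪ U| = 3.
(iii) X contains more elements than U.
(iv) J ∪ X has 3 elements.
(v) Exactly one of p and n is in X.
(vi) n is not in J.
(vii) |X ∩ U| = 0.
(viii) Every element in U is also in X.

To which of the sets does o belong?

o: J, X

From (i): o ∈ X.
From (vi): n ∉ J.
Suppose o ∈ U: no assignment then satisfies all the clues, so o ∉ U.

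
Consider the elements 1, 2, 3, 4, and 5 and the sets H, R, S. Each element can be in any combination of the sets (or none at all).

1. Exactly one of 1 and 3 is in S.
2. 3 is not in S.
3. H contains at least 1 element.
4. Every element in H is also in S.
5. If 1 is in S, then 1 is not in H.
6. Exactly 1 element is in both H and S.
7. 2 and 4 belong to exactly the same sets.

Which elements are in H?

H = {5}

From (2): 3 ∉ S.
(1) (exactly one): 1 ∈ S.
(4) contrapositive: 3 ∉ H.
(5): 1 ∉ H.
Suppose 2 ∈ H: no assignment then satisfies all the clues, so 2 ∉ H.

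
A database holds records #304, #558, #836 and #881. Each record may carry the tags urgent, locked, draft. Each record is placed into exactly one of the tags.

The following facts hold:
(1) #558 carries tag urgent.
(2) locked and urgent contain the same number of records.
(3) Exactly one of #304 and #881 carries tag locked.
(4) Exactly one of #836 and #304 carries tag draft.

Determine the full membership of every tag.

urgent = {#558}; locked = {#304}; draft = {#836, #881}

From (1): #558 ∈ urgent.
Suppose #304 ∈ urgent: no assignment then satisfies all the clues, so #304 ∉ urgent.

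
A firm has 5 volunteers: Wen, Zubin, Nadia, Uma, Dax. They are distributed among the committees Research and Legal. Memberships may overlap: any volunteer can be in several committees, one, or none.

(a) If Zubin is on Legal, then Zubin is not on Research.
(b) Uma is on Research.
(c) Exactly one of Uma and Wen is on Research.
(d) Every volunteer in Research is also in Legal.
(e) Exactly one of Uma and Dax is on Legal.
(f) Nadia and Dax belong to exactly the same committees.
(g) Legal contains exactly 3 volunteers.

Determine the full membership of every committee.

Research = {Uma}; Legal = {Uma, Wen, Zubin}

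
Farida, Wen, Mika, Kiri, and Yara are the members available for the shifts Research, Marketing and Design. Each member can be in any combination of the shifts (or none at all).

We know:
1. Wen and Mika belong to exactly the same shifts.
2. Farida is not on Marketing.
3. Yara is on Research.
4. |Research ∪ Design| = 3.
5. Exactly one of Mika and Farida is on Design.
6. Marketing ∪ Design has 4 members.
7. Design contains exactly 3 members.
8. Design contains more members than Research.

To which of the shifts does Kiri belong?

Kiri: Marketing

From (2): Farida ∉ Marketing.
From (3): Yara ∈ Research.
Suppose Kiri ∈ Research: no assignment then satisfies all the clues, so Kiri ∉ Research.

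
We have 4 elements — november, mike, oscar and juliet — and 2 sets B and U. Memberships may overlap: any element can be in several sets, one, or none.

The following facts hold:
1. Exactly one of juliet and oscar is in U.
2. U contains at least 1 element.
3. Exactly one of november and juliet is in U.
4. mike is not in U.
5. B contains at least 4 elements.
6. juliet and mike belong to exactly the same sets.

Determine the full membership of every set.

From (4): mike ∉ U.
(5): only 4 candidates remain for B, so all are in.
(6): juliet matches mike: juliet ∉ U.
(1) (exactly one): oscar ∈ U.
(3) (exactly one): november ∈ U.

B = {juliet, mike, november, oscar}; U = {november, oscar}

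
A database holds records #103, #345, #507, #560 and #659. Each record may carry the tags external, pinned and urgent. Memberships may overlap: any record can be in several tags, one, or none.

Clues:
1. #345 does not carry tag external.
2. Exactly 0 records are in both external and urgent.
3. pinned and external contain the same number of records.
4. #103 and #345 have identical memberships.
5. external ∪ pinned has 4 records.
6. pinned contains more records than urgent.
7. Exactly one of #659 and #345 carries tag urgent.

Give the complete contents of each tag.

external = {#507, #560}; pinned = {#103, #345}; urgent = {#659}

From (1): #345 ∉ external.
(4): #103 matches #345: #103 ∉ external.
Suppose #103 ∉ pinned: no assignment then satisfies all the clues, so #103 ∈ pinned.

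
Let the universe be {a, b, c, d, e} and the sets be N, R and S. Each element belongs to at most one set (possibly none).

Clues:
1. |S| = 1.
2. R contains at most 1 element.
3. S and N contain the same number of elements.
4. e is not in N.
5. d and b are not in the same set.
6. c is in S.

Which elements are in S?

From (4): e ∉ N.
From (6): c ∈ S.
(1): S already has 1, so the rest are out.

S = {c}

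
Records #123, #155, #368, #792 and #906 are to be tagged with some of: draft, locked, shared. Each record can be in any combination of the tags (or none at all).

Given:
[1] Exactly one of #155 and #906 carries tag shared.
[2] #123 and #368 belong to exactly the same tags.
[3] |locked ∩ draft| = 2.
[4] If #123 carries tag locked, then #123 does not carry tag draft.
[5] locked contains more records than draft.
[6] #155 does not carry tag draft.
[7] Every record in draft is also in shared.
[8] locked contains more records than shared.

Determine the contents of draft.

draft = {#792, #906}

From (6): #155 ∉ draft.
Suppose #123 ∈ draft: no assignment then satisfies all the clues, so #123 ∉ draft.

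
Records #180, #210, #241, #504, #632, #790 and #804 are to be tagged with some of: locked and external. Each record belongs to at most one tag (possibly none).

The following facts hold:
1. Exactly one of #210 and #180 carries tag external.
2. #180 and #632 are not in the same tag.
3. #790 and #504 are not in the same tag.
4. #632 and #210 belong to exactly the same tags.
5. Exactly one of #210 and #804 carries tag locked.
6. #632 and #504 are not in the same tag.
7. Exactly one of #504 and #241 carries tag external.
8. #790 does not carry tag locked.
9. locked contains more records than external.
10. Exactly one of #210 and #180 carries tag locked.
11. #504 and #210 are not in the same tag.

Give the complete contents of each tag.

From (8): #790 ∉ locked.
Suppose #180 ∈ locked: no assignment then satisfies all the clues, so #180 ∉ locked.

locked = {#210, #241, #632}; external = {#180, #504}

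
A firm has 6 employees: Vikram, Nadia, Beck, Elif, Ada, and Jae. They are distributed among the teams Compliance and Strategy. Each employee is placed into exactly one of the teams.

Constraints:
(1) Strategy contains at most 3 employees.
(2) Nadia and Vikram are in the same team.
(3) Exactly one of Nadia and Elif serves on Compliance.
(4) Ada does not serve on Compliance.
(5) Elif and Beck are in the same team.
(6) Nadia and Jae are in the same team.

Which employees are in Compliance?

Compliance = {Jae, Nadia, Vikram}

From (4): Ada ∉ Compliance.
Only one team left: Ada ∈ Strategy.
Suppose Vikram ∉ Compliance: no assignment then satisfies all the clues, so Vikram ∈ Compliance.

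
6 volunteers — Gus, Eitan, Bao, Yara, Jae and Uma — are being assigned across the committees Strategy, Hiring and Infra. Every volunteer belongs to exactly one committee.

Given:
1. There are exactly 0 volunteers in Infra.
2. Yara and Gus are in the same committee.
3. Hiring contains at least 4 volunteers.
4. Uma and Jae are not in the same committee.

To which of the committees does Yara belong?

Yara: Hiring

(1): Infra already has 0, so the rest are out.
Suppose Yara ∈ Strategy: no assignment then satisfies all the clues, so Yara ∉ Strategy.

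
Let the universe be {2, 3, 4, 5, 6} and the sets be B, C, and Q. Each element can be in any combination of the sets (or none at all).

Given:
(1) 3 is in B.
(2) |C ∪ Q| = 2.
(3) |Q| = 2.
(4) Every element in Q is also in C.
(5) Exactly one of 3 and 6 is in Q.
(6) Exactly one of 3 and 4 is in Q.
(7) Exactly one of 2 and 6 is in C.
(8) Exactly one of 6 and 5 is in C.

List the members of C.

C = {4, 6}

From (1): 3 ∈ B.
Suppose 2 ∈ C: no assignment then satisfies all the clues, so 2 ∉ C.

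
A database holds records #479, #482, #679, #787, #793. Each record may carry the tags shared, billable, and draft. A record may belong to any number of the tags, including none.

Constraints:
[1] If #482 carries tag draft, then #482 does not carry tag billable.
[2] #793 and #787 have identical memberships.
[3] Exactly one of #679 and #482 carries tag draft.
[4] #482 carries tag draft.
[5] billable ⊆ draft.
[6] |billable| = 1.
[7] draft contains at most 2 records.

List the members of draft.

draft = {#479, #482}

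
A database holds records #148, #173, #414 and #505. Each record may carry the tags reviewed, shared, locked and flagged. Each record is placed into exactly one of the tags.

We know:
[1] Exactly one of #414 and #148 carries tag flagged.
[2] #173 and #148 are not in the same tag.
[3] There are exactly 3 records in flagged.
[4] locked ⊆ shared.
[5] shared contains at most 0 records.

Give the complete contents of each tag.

reviewed = {#148}; shared = {}; locked = {}; flagged = {#173, #414, #505}

(5): shared already has 0, so the rest are out.
(4) contrapositive: #148 ∉ locked.
(4) contrapositive: #173 ∉ locked.
(4) contrapositive: #414 ∉ locked.
(4) contrapositive: #505 ∉ locked.
Suppose #148 ∉ reviewed: no assignment then satisfies all the clues, so #148 ∈ reviewed.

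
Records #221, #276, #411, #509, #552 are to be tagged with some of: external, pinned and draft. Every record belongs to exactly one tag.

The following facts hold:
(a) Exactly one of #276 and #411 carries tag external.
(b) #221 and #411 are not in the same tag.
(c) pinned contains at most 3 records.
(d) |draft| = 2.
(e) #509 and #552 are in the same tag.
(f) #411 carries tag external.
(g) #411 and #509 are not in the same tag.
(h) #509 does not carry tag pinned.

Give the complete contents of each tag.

external = {#411}; pinned = {#221, #276}; draft = {#509, #552}

From (f): #411 ∈ external.
From (h): #509 ∉ pinned.
(a) (exactly one): #276 ∉ external.
(b): #221 ∉ external.
(e): #552 matches #509: #552 ∉ pinned.
(g): #509 ∉ external.
Only one tag left: #509 ∈ draft.
(e): #552 matches #509: #552 ∉ external.
(e): #552 matches #509: #552 ∈ draft.
(d): draft already has 2, so the rest are out.
Only one tag left: #221 ∈ pinned.
Only one tag left: #276 ∈ pinned.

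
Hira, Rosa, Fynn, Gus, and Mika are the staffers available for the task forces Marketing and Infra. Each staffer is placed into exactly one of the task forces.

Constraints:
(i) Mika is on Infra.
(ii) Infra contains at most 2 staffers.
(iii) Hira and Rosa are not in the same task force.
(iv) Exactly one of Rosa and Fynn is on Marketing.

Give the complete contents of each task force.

From (i): Mika ∈ Infra.
Suppose Hira ∉ Marketing: no assignment then satisfies all the clues, so Hira ∈ Marketing.

Marketing = {Fynn, Gus, Hira}; Infra = {Mika, Rosa}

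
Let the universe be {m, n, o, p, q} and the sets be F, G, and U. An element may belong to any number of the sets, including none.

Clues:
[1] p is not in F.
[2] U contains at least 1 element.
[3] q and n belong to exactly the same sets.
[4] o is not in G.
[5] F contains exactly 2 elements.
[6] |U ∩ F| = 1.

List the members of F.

F = {m, o}

From (1): p ∉ F.
From (4): o ∉ G.
Suppose m ∉ F: no assignment then satisfies all the clues, so m ∈ F.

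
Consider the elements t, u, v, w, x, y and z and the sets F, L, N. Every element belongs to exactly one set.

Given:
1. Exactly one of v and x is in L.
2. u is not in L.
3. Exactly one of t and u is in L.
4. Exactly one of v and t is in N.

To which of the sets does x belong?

x: L

From (2): u ∉ L.
(3) (exactly one): t ∈ L.
(4) (exactly one): v ∈ N.
(1) (exactly one): x ∈ L.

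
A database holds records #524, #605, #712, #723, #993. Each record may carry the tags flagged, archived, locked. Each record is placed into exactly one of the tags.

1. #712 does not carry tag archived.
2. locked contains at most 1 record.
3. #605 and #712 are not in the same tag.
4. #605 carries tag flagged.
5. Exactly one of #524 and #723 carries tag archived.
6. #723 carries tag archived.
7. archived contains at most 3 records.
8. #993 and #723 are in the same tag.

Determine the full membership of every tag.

From (1): #712 ∉ archived.
From (4): #605 ∈ flagged.
From (6): #723 ∈ archived.
(3): #712 ∉ flagged.
(5) (exactly one): #524 ∉ archived.
(8): #993 matches #723: #993 ∉ flagged.
(8): #993 matches #723: #993 ∈ archived.
Only one tag left: #712 ∈ locked.
(2): locked already has 1, so the rest are out.
Only one tag left: #524 ∈ flagged.

flagged = {#524, #605}; archived = {#723, #993}; locked = {#712}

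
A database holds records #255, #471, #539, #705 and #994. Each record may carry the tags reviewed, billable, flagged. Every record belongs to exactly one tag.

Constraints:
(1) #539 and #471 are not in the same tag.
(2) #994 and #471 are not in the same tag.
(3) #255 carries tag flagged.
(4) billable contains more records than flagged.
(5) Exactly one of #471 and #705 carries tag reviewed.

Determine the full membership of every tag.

reviewed = {#471}; billable = {#539, #705, #994}; flagged = {#255}

From (3): #255 ∈ flagged.
Suppose #471 ∉ reviewed: no assignment then satisfies all the clues, so #471 ∈ reviewed.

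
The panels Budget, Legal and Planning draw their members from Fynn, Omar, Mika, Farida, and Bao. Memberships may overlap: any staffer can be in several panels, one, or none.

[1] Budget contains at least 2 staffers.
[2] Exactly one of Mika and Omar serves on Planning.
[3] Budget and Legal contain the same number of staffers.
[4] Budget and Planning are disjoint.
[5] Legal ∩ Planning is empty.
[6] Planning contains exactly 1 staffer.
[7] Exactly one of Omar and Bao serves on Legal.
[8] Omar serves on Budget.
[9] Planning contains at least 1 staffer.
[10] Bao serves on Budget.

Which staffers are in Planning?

Planning = {Mika}

From (8): Omar ∈ Budget.
From (10): Bao ∈ Budget.
(4) (disjoint): Omar ∉ Planning.
(4) (disjoint): Bao ∉ Planning.
(2) (exactly one): Mika ∈ Planning.
(4) (disjoint): Mika ∉ Budget.
(5) (disjoint): Mika ∉ Legal.
(6): Planning already has 1, so the rest are out.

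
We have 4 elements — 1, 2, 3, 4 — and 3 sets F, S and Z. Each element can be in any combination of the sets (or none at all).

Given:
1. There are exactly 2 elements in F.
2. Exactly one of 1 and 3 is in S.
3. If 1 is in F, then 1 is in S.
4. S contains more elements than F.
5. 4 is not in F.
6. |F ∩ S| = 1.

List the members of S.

S = {1, 2, 4}

From (5): 4 ∉ F.
Suppose 1 ∉ S: no assignment then satisfies all the clues, so 1 ∈ S.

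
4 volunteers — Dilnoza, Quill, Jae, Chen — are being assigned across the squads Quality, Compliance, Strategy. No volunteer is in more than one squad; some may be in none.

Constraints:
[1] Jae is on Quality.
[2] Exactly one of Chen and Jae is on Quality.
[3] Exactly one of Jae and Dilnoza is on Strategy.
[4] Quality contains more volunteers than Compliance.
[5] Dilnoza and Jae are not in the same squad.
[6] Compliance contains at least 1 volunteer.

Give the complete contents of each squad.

Quality = {Jae, Quill}; Compliance = {Chen}; Strategy = {Dilnoza}

From (1): Jae ∈ Quality.
(2) (exactly one): Chen ∉ Quality.
(3) (exactly one): Dilnoza ∈ Strategy.
Suppose Quill ∉ Quality: no assignment then satisfies all the clues, so Quill ∈ Quality.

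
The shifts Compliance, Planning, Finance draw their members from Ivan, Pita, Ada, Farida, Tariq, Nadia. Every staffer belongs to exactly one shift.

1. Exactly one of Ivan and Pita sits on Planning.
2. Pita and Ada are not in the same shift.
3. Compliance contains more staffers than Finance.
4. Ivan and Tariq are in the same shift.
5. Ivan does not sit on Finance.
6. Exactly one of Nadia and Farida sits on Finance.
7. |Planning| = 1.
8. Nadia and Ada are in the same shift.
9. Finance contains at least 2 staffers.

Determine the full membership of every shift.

Compliance = {Farida, Ivan, Tariq}; Planning = {Pita}; Finance = {Ada, Nadia}

From (5): Ivan ∉ Finance.
(4): Tariq matches Ivan: Tariq ∉ Finance.
Suppose Ivan ∉ Compliance: no assignment then satisfies all the clues, so Ivan ∈ Compliance.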